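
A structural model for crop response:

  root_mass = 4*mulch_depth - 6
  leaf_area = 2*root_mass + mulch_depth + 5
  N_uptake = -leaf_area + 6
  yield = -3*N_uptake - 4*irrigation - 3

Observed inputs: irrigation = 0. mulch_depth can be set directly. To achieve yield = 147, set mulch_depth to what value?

Substituting into the leaf_area equation gives leaf_area = 9*mulch_depth - 7.
Substituting into the N_uptake equation gives N_uptake = -9*mulch_depth + 13.
Substituting into the yield equation gives yield = 27*mulch_depth - 42.
Solve 27*mulch_depth - 42 = 147: mulch_depth = (147 + 42) / 27 = 7.

mulch_depth = 7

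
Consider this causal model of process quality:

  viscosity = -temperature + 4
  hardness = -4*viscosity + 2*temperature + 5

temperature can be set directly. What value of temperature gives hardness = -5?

temperature = 1

Substituting into the hardness equation gives hardness = 6*temperature - 11.
Solve 6*temperature - 11 = -5: temperature = (-5 + 11) / 6 = 1.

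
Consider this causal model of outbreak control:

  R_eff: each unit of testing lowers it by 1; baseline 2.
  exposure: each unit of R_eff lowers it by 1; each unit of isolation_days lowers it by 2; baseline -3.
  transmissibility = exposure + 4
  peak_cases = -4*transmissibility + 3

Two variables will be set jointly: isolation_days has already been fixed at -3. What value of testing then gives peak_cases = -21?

testing = 1

With isolation_days held at -3:
Substituting into the exposure equation gives exposure = testing + 1.
This gives transmissibility = testing + 5.
So peak_cases = -4*testing - 17.
Solve -4*testing - 17 = -21: testing = (-21 + 17) / -4 = 1.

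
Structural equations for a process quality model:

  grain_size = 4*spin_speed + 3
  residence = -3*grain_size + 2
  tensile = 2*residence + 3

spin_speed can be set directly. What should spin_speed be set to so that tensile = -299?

Substituting into the residence equation gives residence = -12*spin_speed - 7.
Substituting into the tensile equation gives tensile = -24*spin_speed - 11.
Solve -24*spin_speed - 11 = -299: spin_speed = (-299 + 11) / -24 = 12.

spin_speed = 12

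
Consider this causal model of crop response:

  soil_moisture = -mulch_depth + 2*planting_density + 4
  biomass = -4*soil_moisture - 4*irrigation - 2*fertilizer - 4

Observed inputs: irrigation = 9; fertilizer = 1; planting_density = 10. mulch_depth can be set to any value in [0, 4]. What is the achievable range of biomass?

Substituting into the soil_moisture equation gives soil_moisture = -mulch_depth + 24.
Substituting into the biomass equation gives biomass = 4*mulch_depth - 138.
Linear in mulch_depth, so extremes are at the endpoints: mulch_depth = 0 gives biomass = -138; mulch_depth = 4 gives biomass = -122.

-138 to -122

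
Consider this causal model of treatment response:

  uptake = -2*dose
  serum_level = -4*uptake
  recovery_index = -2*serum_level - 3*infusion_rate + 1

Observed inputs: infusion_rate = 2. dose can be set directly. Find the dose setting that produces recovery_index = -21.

dose = 1

Substituting into the serum_level equation gives serum_level = 8*dose.
This gives recovery_index = -16*dose - 5.
Solve -16*dose - 5 = -21: dose = (-21 + 5) / -16 = 1.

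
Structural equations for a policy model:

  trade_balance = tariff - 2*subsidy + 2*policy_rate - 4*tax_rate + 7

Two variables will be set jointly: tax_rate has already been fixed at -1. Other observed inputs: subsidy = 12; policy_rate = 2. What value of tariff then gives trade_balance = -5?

tariff = 4

With tax_rate held at -1:
Substituting into the trade_balance equation gives trade_balance = tariff - 9.
Solve tariff - 9 = -5: tariff = (-5 + 9) / 1 = 4.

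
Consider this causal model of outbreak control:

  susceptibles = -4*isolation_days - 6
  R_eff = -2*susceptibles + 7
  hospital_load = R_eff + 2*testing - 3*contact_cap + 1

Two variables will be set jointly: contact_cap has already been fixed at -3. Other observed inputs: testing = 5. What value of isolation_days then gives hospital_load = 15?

With contact_cap held at -3:
Substituting into the R_eff equation gives R_eff = 8*isolation_days + 19.
So hospital_load = 8*isolation_days + 39.
Solve 8*isolation_days + 39 = 15: isolation_days = (15 - 39) / 8 = -3.

isolation_days = -3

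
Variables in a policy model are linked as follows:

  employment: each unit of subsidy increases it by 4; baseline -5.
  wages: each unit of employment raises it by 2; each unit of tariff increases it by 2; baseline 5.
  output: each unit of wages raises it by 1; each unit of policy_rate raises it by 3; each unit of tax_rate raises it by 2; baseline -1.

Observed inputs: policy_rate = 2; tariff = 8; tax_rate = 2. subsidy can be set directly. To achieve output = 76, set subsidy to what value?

Substituting into the wages equation gives wages = 8*subsidy + 11.
So output = 8*subsidy + 20.
Solve 8*subsidy + 20 = 76: subsidy = (76 - 20) / 8 = 7.

subsidy = 7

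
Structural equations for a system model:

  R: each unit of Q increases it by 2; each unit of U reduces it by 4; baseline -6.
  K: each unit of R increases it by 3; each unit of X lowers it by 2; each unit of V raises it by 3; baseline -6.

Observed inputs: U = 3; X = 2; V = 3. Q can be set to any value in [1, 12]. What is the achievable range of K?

-49 to 17

Substituting into the R equation gives R = 2*Q - 18.
K becomes 6*Q - 55.
Linear in Q, so extremes are at the endpoints: Q = 1 gives K = -49; Q = 12 gives K = 17.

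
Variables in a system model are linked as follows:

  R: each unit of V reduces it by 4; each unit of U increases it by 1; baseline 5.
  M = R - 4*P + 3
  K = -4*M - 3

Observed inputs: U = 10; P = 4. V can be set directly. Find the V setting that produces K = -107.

Substituting into the R equation gives R = -4*V + 15.
Substituting into the M equation gives M = -4*V + 2.
K becomes 16*V - 11.
Solve 16*V - 11 = -107: V = (-107 + 11) / 16 = -6.

V = -6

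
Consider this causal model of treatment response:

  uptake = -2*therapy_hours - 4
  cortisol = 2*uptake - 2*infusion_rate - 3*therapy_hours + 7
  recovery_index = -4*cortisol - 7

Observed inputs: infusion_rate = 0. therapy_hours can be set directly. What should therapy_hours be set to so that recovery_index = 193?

Substituting into the cortisol equation gives cortisol = -7*therapy_hours - 1.
Substituting into the recovery_index equation gives recovery_index = 28*therapy_hours - 3.
Solve 28*therapy_hours - 3 = 193: therapy_hours = (193 + 3) / 28 = 7.

therapy_hours = 7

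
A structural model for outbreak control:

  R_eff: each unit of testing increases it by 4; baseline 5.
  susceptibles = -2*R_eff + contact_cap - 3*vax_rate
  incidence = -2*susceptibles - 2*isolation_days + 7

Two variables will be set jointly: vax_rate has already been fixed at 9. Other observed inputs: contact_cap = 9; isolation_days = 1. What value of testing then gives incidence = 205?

testing = 9

With vax_rate held at 9:
Substituting into the susceptibles equation gives susceptibles = -8*testing - 28.
incidence becomes 16*testing + 61.
Solve 16*testing + 61 = 205: testing = (205 - 61) / 16 = 9.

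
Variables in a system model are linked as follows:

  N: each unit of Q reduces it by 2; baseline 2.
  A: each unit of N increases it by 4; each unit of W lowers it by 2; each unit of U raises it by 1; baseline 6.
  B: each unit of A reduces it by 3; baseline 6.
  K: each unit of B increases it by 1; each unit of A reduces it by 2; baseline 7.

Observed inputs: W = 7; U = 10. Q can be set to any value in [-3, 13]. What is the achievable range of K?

Substituting into the A equation gives A = -8*Q + 10.
So B = 24*Q - 24.
Substituting into the K equation gives K = 40*Q - 37.
Linear in Q, so extremes are at the endpoints: Q = -3 gives K = -157; Q = 13 gives K = 483.

-157 to 483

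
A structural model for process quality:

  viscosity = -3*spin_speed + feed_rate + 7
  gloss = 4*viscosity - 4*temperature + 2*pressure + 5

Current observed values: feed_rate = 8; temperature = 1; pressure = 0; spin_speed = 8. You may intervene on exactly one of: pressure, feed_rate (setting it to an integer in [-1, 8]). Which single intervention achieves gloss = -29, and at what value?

set pressure = 3

Intervening on pressure: with other inputs at their observed values, gloss = 2*pressure - 35. Solving for -29 gives pressure = 3, within [-1, 8].
Intervening on feed_rate: gloss = 4*feed_rate - 67. Reaching -29 requires feed_rate = 19/2, not an integer.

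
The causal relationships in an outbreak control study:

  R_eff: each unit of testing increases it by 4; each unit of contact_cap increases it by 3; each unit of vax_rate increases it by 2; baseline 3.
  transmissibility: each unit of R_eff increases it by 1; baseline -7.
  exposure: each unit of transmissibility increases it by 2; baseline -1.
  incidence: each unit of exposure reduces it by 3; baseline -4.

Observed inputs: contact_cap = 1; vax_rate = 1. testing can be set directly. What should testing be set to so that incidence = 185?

Substituting into the R_eff equation gives R_eff = 4*testing + 8.
So transmissibility = 4*testing + 1.
Substituting into the exposure equation gives exposure = 8*testing + 1.
incidence becomes -24*testing - 7.
Solve -24*testing - 7 = 185: testing = (185 + 7) / -24 = -8.

testing = -8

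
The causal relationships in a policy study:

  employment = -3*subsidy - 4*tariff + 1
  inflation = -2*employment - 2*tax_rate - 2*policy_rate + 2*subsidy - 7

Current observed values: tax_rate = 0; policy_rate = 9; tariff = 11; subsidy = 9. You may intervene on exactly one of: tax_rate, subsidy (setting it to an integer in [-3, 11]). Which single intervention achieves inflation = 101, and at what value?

Intervening on tax_rate: inflation = -2*tax_rate + 133. Reaching 101 requires tax_rate = 16, outside [-3, 11].
Intervening on subsidy: with other inputs at their observed values, inflation = 8*subsidy + 61. Solving for 101 gives subsidy = 5, within [-3, 11].

set subsidy = 5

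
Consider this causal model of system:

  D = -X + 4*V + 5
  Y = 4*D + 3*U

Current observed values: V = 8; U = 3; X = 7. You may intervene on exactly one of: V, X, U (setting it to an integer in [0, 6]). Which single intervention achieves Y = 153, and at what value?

Intervening on V: Y = 16*V + 1. Reaching 153 requires V = 19/2, not an integer.
Intervening on X: with other inputs at their observed values, Y = -4*X + 157. Solving for 153 gives X = 1, within [0, 6].
Intervening on U: Y = 3*U + 120. Reaching 153 requires U = 11, outside [0, 6].

set X = 1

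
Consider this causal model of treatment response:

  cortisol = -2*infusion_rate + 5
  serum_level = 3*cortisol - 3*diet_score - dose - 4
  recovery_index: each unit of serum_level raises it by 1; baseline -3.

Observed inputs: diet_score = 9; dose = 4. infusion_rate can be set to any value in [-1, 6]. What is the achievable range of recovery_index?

-59 to -17

Substituting into the serum_level equation gives serum_level = -6*infusion_rate - 20.
Substituting into the recovery_index equation gives recovery_index = -6*infusion_rate - 23.
Linear in infusion_rate, so extremes are at the endpoints: infusion_rate = -1 gives recovery_index = -17; infusion_rate = 6 gives recovery_index = -59.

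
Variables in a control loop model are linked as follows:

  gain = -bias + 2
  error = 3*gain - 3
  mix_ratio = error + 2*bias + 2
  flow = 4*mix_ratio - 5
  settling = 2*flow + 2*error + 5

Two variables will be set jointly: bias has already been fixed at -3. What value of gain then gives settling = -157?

gain = -3

With bias held at -3:
Intervening on gain fixes its value directly, overriding its dependence on bias.
Substituting into the mix_ratio equation gives mix_ratio = 3*gain - 7.
This gives flow = 12*gain - 33.
settling becomes 30*gain - 67.
Solve 30*gain - 67 = -157: gain = (-157 + 67) / 30 = -3.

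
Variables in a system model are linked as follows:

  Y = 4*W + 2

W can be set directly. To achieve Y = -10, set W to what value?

W = -3

Solve 4*W + 2 = -10: W = (-10 - 2) / 4 = -3.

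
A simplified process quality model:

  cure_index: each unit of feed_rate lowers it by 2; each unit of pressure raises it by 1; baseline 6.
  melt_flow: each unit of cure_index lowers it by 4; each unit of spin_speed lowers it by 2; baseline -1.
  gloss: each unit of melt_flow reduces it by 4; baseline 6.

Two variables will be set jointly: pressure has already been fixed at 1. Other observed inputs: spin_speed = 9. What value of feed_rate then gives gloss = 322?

feed_rate = -4

With pressure held at 1:
Substituting into the cure_index equation gives cure_index = -2*feed_rate + 7.
Substituting into the melt_flow equation gives melt_flow = 8*feed_rate - 47.
This gives gloss = -32*feed_rate + 194.
Solve -32*feed_rate + 194 = 322: feed_rate = (322 - 194) / -32 = -4.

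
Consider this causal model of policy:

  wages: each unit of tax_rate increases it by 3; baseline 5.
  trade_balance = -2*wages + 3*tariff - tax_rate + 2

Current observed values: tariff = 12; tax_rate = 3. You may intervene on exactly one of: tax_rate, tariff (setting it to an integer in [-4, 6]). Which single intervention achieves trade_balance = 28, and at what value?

Intervening on tax_rate: with other inputs at their observed values, trade_balance = -7*tax_rate + 28. Solving for 28 gives tax_rate = 0, within [-4, 6].
Intervening on tariff: trade_balance = 3*tariff - 29. Reaching 28 requires tariff = 19, outside [-4, 6].

set tax_rate = 0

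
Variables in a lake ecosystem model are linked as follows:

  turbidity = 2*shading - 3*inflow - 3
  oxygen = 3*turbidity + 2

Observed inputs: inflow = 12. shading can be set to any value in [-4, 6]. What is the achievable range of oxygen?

-139 to -79

Substituting into the turbidity equation gives turbidity = 2*shading - 39.
So oxygen = 6*shading - 115.
Linear in shading, so extremes are at the endpoints: shading = -4 gives oxygen = -139; shading = 6 gives oxygen = -79.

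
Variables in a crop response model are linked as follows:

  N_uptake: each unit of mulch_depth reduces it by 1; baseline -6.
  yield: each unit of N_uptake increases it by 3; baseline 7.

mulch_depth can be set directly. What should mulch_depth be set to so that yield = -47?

Substituting into the yield equation gives yield = -3*mulch_depth - 11.
Solve -3*mulch_depth - 11 = -47: mulch_depth = (-47 + 11) / -3 = 12.

mulch_depth = 12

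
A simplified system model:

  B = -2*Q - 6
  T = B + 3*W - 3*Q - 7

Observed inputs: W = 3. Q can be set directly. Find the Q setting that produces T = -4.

Q = 0

Substituting into the T equation gives T = -5*Q - 4.
Solve -5*Q - 4 = -4: Q = (-4 + 4) / -5 = 0.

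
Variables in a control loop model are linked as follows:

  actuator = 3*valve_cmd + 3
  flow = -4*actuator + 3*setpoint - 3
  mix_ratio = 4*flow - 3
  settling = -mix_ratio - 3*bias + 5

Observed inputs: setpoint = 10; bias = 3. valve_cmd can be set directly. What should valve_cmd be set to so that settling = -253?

Substituting into the flow equation gives flow = -12*valve_cmd + 15.
Substituting into the mix_ratio equation gives mix_ratio = -48*valve_cmd + 57.
Substituting into the settling equation gives settling = 48*valve_cmd - 61.
Solve 48*valve_cmd - 61 = -253: valve_cmd = (-253 + 61) / 48 = -4.

valve_cmd = -4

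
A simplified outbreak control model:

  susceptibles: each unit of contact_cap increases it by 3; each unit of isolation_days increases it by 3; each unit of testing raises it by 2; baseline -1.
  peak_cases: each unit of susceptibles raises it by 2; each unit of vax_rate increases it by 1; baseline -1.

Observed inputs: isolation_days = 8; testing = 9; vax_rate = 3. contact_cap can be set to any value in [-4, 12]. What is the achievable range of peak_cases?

Substituting into the susceptibles equation gives susceptibles = 3*contact_cap + 41.
Substituting into the peak_cases equation gives peak_cases = 6*contact_cap + 84.
Linear in contact_cap, so extremes are at the endpoints: contact_cap = -4 gives peak_cases = 60; contact_cap = 12 gives peak_cases = 156.

60 to 156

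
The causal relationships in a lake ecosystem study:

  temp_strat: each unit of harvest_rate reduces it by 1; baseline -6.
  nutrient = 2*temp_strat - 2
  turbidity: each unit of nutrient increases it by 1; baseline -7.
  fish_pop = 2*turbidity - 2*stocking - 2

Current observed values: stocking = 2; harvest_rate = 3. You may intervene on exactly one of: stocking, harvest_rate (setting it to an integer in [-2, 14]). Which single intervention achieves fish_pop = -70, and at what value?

set stocking = 7

Intervening on stocking: with other inputs at their observed values, fish_pop = -2*stocking - 56. Solving for -70 gives stocking = 7, within [-2, 14].
Intervening on harvest_rate: fish_pop = -4*harvest_rate - 48. Reaching -70 requires harvest_rate = 11/2, not an integer.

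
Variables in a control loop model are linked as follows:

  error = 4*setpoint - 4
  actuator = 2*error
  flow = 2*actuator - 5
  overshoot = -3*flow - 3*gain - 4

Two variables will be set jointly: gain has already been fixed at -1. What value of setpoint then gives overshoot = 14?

With gain held at -1:
Substituting into the actuator equation gives actuator = 8*setpoint - 8.
Substituting into the flow equation gives flow = 16*setpoint - 21.
Substituting into the overshoot equation gives overshoot = -48*setpoint + 62.
Solve -48*setpoint + 62 = 14: setpoint = (14 - 62) / -48 = 1.

setpoint = 1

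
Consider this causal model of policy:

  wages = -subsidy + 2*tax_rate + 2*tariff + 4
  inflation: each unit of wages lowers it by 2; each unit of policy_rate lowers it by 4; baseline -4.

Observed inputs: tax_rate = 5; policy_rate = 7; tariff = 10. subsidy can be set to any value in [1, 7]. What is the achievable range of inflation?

Substituting into the wages equation gives wages = -subsidy + 34.
Substituting into the inflation equation gives inflation = 2*subsidy - 100.
Linear in subsidy, so extremes are at the endpoints: subsidy = 1 gives inflation = -98; subsidy = 7 gives inflation = -86.

-98 to -86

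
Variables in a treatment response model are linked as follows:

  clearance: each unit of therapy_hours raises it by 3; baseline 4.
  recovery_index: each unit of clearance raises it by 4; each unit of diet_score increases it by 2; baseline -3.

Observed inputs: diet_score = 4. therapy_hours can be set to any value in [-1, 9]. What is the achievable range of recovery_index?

9 to 129

Substituting into the recovery_index equation gives recovery_index = 12*therapy_hours + 21.
Linear in therapy_hours, so extremes are at the endpoints: therapy_hours = -1 gives recovery_index = 9; therapy_hours = 9 gives recovery_index = 129.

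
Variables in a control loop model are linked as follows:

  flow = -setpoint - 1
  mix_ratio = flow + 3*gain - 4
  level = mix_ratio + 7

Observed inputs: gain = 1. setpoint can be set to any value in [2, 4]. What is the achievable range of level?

1 to 3

Substituting into the mix_ratio equation gives mix_ratio = -setpoint - 2.
level becomes -setpoint + 5.
Linear in setpoint, so extremes are at the endpoints: setpoint = 2 gives level = 3; setpoint = 4 gives level = 1.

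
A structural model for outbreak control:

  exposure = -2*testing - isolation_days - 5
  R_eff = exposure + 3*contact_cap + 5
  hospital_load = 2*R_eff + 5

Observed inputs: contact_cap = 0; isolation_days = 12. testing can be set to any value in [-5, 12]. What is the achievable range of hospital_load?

Substituting into the exposure equation gives exposure = -2*testing - 17.
Substituting into the R_eff equation gives R_eff = -2*testing - 12.
This gives hospital_load = -4*testing - 19.
Linear in testing, so extremes are at the endpoints: testing = -5 gives hospital_load = 1; testing = 12 gives hospital_load = -67.

-67 to 1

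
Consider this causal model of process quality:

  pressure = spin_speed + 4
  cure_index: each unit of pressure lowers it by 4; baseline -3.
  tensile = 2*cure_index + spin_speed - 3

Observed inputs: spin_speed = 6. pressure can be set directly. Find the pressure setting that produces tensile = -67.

pressure = 8

Intervening on pressure fixes its value directly, overriding its dependence on spin_speed.
Substituting into the tensile equation gives tensile = -8*pressure - 3.
Solve -8*pressure - 3 = -67: pressure = (-67 + 3) / -8 = 8.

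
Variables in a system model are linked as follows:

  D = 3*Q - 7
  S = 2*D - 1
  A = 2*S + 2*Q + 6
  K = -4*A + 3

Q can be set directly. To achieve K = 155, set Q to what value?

Substituting into the S equation gives S = 6*Q - 15.
So A = 14*Q - 24.
Substituting into the K equation gives K = -56*Q + 99.
Solve -56*Q + 99 = 155: Q = (155 - 99) / -56 = -1.

Q = -1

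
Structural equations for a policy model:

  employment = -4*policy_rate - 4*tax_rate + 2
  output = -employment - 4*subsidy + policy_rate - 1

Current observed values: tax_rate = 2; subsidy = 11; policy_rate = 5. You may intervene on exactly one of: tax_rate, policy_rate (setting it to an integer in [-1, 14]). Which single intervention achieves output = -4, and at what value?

Intervening on tax_rate: output = 4*tax_rate - 22. Reaching -4 requires tax_rate = 9/2, not an integer.
Intervening on policy_rate: with other inputs at their observed values, output = 5*policy_rate - 39. Solving for -4 gives policy_rate = 7, within [-1, 14].

set policy_rate = 7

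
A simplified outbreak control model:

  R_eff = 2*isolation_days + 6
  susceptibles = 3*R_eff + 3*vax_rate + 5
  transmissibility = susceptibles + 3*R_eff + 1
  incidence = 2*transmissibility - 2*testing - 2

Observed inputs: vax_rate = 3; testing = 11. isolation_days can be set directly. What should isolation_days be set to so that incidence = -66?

Substituting into the susceptibles equation gives susceptibles = 6*isolation_days + 32.
So transmissibility = 12*isolation_days + 51.
Substituting into the incidence equation gives incidence = 24*isolation_days + 78.
Solve 24*isolation_days + 78 = -66: isolation_days = (-66 - 78) / 24 = -6.

isolation_days = -6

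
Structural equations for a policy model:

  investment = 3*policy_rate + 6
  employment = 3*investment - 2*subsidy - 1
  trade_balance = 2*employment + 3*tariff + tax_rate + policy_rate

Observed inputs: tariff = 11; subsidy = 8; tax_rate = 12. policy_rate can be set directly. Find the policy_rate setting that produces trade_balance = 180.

policy_rate = 7

Substituting into the employment equation gives employment = 9*policy_rate + 1.
trade_balance becomes 19*policy_rate + 47.
Solve 19*policy_rate + 47 = 180: policy_rate = (180 - 47) / 19 = 7.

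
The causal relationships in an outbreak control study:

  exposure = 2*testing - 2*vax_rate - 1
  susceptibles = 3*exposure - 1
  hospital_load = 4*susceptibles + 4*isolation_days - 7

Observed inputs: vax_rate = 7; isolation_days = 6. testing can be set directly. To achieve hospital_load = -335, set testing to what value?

Substituting into the exposure equation gives exposure = 2*testing - 15.
Substituting into the susceptibles equation gives susceptibles = 6*testing - 46.
Substituting into the hospital_load equation gives hospital_load = 24*testing - 167.
Solve 24*testing - 167 = -335: testing = (-335 + 167) / 24 = -7.

testing = -7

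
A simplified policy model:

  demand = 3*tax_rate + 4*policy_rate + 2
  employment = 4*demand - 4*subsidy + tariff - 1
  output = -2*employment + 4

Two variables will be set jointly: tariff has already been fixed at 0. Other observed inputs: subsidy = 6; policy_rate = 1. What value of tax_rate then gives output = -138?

tax_rate = 6

With tariff held at 0:
Substituting into the demand equation gives demand = 3*tax_rate + 6.
Substituting into the employment equation gives employment = 12*tax_rate - 1.
Substituting into the output equation gives output = -24*tax_rate + 6.
Solve -24*tax_rate + 6 = -138: tax_rate = (-138 - 6) / -24 = 6.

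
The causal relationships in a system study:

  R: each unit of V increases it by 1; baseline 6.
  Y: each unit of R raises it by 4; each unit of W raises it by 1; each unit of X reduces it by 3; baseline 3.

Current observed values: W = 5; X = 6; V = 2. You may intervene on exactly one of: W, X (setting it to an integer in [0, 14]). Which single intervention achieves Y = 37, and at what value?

Intervening on W: Y = W + 17. Reaching 37 requires W = 20, outside [0, 14].
Intervening on X: with other inputs at their observed values, Y = -3*X + 40. Solving for 37 gives X = 1, within [0, 14].

set X = 1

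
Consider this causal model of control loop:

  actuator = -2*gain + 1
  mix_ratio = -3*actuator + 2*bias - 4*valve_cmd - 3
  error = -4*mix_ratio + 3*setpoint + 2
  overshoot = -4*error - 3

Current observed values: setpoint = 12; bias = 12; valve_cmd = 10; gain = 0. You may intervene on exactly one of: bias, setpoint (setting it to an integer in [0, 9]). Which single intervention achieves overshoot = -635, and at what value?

set bias = 8

Intervening on bias: with other inputs at their observed values, overshoot = 32*bias - 891. Solving for -635 gives bias = 8, within [0, 9].
Intervening on setpoint: overshoot = -12*setpoint - 363. Reaching -635 requires setpoint = 68/3, not an integer.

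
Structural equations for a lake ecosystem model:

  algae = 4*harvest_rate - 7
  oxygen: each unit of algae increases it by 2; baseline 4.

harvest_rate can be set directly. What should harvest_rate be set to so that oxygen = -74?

harvest_rate = -8

Substituting into the oxygen equation gives oxygen = 8*harvest_rate - 10.
Solve 8*harvest_rate - 10 = -74: harvest_rate = (-74 + 10) / 8 = -8.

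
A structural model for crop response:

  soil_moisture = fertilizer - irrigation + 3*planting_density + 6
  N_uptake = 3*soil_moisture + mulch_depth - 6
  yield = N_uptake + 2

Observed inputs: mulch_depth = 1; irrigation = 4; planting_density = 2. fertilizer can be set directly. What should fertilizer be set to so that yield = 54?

Substituting into the soil_moisture equation gives soil_moisture = fertilizer + 8.
So N_uptake = 3*fertilizer + 19.
Substituting into the yield equation gives yield = 3*fertilizer + 21.
Solve 3*fertilizer + 21 = 54: fertilizer = (54 - 21) / 3 = 11.

fertilizer = 11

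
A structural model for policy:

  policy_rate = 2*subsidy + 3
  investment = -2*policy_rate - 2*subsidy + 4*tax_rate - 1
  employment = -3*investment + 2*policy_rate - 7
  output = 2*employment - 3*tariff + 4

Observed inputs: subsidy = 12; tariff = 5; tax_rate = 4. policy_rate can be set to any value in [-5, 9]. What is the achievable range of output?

-51 to 173

Intervening on policy_rate fixes its value directly, overriding its dependence on subsidy.
Substituting into the investment equation gives investment = -2*policy_rate - 9.
Substituting into the employment equation gives employment = 8*policy_rate + 20.
So output = 16*policy_rate + 29.
Linear in policy_rate, so extremes are at the endpoints: policy_rate = -5 gives output = -51; policy_rate = 9 gives output = 173.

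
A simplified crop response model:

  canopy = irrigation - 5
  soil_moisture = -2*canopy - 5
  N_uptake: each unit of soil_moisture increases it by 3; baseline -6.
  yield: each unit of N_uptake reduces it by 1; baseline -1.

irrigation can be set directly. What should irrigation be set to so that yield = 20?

irrigation = 5

Substituting into the soil_moisture equation gives soil_moisture = -2*irrigation + 5.
Substituting into the N_uptake equation gives N_uptake = -6*irrigation + 9.
Substituting into the yield equation gives yield = 6*irrigation - 10.
Solve 6*irrigation - 10 = 20: irrigation = (20 + 10) / 6 = 5.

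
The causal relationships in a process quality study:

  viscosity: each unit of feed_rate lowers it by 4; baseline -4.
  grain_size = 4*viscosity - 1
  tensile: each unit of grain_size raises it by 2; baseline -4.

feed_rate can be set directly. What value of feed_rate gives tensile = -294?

feed_rate = 8

Substituting into the grain_size equation gives grain_size = -16*feed_rate - 17.
So tensile = -32*feed_rate - 38.
Solve -32*feed_rate - 38 = -294: feed_rate = (-294 + 38) / -32 = 8.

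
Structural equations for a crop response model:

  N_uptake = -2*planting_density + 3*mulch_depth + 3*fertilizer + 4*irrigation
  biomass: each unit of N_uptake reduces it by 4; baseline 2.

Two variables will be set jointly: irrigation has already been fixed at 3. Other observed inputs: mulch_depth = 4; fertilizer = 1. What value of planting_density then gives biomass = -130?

With irrigation held at 3:
Substituting into the N_uptake equation gives N_uptake = -2*planting_density + 27.
Substituting into the biomass equation gives biomass = 8*planting_density - 106.
Solve 8*planting_density - 106 = -130: planting_density = (-130 + 106) / 8 = -3.

planting_density = -3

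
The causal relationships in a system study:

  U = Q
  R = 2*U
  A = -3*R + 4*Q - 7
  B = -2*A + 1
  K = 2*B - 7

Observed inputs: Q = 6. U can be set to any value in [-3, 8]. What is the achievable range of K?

Intervening on U fixes its value directly, overriding its dependence on Q.
Substituting into the A equation gives A = -6*U + 17.
This gives B = 12*U - 33.
Substituting into the K equation gives K = 24*U - 73.
Linear in U, so extremes are at the endpoints: U = -3 gives K = -145; U = 8 gives K = 119.

-145 to 119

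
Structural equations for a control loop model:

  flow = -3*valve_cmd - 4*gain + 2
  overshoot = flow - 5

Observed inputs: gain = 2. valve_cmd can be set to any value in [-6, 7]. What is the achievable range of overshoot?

-32 to 7

Substituting into the flow equation gives flow = -3*valve_cmd - 6.
This gives overshoot = -3*valve_cmd - 11.
Linear in valve_cmd, so extremes are at the endpoints: valve_cmd = -6 gives overshoot = 7; valve_cmd = 7 gives overshoot = -32.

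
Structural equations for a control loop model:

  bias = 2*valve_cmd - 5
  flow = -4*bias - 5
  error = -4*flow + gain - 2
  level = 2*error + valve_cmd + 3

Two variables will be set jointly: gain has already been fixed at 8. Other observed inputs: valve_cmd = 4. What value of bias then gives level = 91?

bias = 1

With gain held at 8:
Intervening on bias fixes its value directly, overriding its dependence on valve_cmd.
Substituting into the error equation gives error = 16*bias + 26.
Substituting into the level equation gives level = 32*bias + 59.
Solve 32*bias + 59 = 91: bias = (91 - 59) / 32 = 1.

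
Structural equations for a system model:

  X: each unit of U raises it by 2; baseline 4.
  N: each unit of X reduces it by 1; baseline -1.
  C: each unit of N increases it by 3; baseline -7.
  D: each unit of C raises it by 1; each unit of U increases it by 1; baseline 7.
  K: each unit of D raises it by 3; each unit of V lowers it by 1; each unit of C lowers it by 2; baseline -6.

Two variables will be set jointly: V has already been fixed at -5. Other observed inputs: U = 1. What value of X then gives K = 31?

X = -6

With V held at -5:
Intervening on X fixes its value directly, overriding its dependence on U.
Substituting into the C equation gives C = -3*X - 10.
D becomes -3*X - 2.
So K = -3*X + 13.
Solve -3*X + 13 = 31: X = (31 - 13) / -3 = -6.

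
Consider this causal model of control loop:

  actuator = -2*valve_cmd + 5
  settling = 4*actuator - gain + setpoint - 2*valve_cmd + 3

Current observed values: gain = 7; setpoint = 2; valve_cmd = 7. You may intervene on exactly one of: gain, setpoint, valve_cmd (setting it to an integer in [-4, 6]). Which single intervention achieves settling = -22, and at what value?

set valve_cmd = 4

Intervening on gain: settling = -gain - 45. Reaching -22 requires gain = -23, outside [-4, 6].
Intervening on setpoint: settling = setpoint - 54. Reaching -22 requires setpoint = 32, outside [-4, 6].
Intervening on valve_cmd: with other inputs at their observed values, settling = -10*valve_cmd + 18. Solving for -22 gives valve_cmd = 4, within [-4, 6].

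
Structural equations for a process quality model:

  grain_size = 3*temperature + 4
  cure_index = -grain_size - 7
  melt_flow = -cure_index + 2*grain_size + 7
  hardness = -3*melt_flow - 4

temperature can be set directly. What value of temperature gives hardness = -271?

Substituting into the cure_index equation gives cure_index = -3*temperature - 11.
So melt_flow = 9*temperature + 26.
This gives hardness = -27*temperature - 82.
Solve -27*temperature - 82 = -271: temperature = (-271 + 82) / -27 = 7.

temperature = 7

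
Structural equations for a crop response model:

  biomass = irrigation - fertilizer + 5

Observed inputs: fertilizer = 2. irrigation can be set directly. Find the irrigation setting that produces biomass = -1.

Substituting into the biomass equation gives biomass = irrigation + 3.
Solve irrigation + 3 = -1: irrigation = (-1 - 3) / 1 = -4.

irrigation = -4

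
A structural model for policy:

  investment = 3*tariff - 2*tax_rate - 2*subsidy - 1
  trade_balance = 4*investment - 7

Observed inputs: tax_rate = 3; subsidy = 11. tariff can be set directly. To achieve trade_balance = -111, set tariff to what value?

tariff = 1

Substituting into the investment equation gives investment = 3*tariff - 29.
Substituting into the trade_balance equation gives trade_balance = 12*tariff - 123.
Solve 12*tariff - 123 = -111: tariff = (-111 + 123) / 12 = 1.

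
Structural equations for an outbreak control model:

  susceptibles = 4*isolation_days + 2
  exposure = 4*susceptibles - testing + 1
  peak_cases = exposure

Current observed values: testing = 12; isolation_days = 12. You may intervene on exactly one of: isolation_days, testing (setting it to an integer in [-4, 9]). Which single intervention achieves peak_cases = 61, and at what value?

set isolation_days = 4

Intervening on isolation_days: with other inputs at their observed values, peak_cases = 16*isolation_days - 3. Solving for 61 gives isolation_days = 4, within [-4, 9].
Intervening on testing: peak_cases = -testing + 201. Reaching 61 requires testing = 140, outside [-4, 9].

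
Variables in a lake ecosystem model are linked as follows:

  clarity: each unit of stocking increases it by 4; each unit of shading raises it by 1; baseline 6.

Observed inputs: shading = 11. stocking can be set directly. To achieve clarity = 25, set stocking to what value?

Substituting into the clarity equation gives clarity = 4*stocking + 17.
Solve 4*stocking + 17 = 25: stocking = (25 - 17) / 4 = 2.

stocking = 2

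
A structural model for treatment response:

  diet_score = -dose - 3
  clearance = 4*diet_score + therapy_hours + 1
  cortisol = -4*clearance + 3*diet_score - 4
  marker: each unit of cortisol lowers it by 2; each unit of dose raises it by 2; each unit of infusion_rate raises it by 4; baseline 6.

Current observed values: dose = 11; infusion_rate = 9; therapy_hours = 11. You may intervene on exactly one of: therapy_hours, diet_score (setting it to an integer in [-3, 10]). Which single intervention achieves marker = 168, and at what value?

set diet_score = 0

Intervening on therapy_hours: marker = 8*therapy_hours - 284. Reaching 168 requires therapy_hours = 113/2, not an integer.
Intervening on diet_score: with other inputs at their observed values, marker = 26*diet_score + 168. Solving for 168 gives diet_score = 0, within [-3, 10].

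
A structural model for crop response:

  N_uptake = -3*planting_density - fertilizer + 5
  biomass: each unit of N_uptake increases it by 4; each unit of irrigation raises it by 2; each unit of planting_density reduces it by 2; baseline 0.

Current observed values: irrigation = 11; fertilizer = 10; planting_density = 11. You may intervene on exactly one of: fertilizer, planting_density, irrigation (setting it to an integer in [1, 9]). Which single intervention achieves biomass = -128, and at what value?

Intervening on fertilizer: with other inputs at their observed values, biomass = -4*fertilizer - 112. Solving for -128 gives fertilizer = 4, within [1, 9].
Intervening on planting_density: biomass = -14*planting_density + 2. Reaching -128 requires planting_density = 65/7, not an integer.
Intervening on irrigation: biomass = 2*irrigation - 174. Reaching -128 requires irrigation = 23, outside [1, 9].

set fertilizer = 4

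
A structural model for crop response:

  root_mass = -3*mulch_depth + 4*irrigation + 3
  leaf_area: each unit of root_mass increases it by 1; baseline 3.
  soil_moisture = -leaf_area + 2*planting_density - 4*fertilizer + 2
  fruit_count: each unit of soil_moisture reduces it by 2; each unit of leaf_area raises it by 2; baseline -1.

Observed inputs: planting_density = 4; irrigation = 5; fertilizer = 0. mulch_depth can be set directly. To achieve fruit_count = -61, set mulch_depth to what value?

mulch_depth = 12

Substituting into the root_mass equation gives root_mass = -3*mulch_depth + 23.
Substituting into the leaf_area equation gives leaf_area = -3*mulch_depth + 26.
soil_moisture becomes 3*mulch_depth - 16.
Substituting into the fruit_count equation gives fruit_count = -12*mulch_depth + 83.
Solve -12*mulch_depth + 83 = -61: mulch_depth = (-61 - 83) / -12 = 12.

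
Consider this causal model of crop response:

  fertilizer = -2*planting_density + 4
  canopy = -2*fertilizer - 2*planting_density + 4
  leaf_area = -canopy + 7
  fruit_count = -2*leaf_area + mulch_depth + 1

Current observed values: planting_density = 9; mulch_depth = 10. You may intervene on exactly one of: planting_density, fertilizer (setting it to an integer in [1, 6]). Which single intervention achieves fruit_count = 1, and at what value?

Intervening on planting_density: with other inputs at their observed values, fruit_count = 4*planting_density - 11. Solving for 1 gives planting_density = 3, within [1, 6].
Intervening on fertilizer: fruit_count = -4*fertilizer - 31. Reaching 1 requires fertilizer = -8, outside [1, 6].

set planting_density = 3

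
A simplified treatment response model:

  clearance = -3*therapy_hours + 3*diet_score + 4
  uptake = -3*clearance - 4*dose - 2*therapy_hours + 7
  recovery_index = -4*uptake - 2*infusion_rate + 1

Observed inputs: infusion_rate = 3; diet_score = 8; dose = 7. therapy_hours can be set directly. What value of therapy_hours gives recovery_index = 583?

Substituting into the clearance equation gives clearance = -3*therapy_hours + 28.
Substituting into the uptake equation gives uptake = 7*therapy_hours - 105.
Substituting into the recovery_index equation gives recovery_index = -28*therapy_hours + 415.
Solve -28*therapy_hours + 415 = 583: therapy_hours = (583 - 415) / -28 = -6.

therapy_hours = -6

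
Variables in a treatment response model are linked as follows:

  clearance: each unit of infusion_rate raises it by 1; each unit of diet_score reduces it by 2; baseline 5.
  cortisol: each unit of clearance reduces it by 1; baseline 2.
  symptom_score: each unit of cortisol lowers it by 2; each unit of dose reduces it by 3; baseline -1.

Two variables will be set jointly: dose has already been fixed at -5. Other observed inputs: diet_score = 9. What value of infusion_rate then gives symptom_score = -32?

With dose held at -5:
Substituting into the clearance equation gives clearance = infusion_rate - 13.
So cortisol = -infusion_rate + 15.
So symptom_score = 2*infusion_rate - 16.
Solve 2*infusion_rate - 16 = -32: infusion_rate = (-32 + 16) / 2 = -8.

infusion_rate = -8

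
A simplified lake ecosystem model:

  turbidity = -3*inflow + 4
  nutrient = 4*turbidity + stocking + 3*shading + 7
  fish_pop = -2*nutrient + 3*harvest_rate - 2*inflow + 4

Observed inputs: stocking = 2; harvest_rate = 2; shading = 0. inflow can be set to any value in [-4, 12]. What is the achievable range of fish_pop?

Substituting into the nutrient equation gives nutrient = -12*inflow + 25.
fish_pop becomes 22*inflow - 40.
Linear in inflow, so extremes are at the endpoints: inflow = -4 gives fish_pop = -128; inflow = 12 gives fish_pop = 224.

-128 to 224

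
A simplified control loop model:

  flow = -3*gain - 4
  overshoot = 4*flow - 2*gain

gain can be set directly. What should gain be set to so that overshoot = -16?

gain = 0

Substituting into the overshoot equation gives overshoot = -14*gain - 16.
Solve -14*gain - 16 = -16: gain = (-16 + 16) / -14 = 0.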